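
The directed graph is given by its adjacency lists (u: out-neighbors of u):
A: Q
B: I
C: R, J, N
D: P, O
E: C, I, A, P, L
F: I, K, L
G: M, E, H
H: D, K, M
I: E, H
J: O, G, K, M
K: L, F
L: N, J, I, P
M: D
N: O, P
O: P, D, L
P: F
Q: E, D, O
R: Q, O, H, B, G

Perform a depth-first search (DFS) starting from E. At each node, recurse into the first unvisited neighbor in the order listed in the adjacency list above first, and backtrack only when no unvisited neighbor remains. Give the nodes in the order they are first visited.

Visit E
E → C
C → R
R → Q
Q → D
D → P
P → F
F → I
I → H
H → K
K → L
L → N
N → O
L → J
J → G
G → M
R → B
E → A

E C R Q D P F I H K L N O J G M B A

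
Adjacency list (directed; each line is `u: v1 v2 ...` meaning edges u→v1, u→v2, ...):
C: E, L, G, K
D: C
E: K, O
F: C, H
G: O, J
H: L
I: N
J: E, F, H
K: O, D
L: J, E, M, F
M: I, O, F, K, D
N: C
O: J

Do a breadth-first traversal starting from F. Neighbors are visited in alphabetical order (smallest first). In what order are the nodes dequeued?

Visit F; enqueue C, H → queue [C, H]
Visit C; enqueue E, G, K, L → queue [H, E, G, K, L]
Visit H → queue [E, G, K, L]
Visit E; enqueue O → queue [G, K, L, O]
Visit G; enqueue J → queue [K, L, O, J]
Visit K; enqueue D → queue [L, O, J, D]
Visit L; enqueue M → queue [O, J, D, M]
Visit O → queue [J, D, M]
Visit J → queue [D, M]
Visit D → queue [M]
Visit M; enqueue I → queue [I]
Visit I; enqueue N → queue [N]
Visit N → queue []

F → C → H → E → G → K → L → O → J → D → M → I → N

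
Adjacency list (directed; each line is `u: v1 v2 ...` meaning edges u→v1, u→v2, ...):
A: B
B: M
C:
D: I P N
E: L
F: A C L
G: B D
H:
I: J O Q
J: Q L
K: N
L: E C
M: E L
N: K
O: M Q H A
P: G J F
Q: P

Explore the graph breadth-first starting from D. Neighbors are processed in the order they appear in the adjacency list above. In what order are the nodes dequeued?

D I P N J O Q G F K L M H A B C E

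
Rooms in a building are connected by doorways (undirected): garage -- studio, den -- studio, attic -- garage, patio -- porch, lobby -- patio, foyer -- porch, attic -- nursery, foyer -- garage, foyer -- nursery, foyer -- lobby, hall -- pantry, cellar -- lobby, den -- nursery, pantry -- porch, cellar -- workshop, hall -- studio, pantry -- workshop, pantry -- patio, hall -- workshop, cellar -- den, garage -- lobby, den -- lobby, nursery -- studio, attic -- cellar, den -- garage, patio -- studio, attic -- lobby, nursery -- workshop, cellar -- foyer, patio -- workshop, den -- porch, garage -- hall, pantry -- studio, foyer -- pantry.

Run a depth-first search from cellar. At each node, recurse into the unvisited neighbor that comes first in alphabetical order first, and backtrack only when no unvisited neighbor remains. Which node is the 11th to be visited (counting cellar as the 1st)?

Visit cellar
cellar → attic
attic → garage
garage → den
den → lobby
lobby → foyer
foyer → nursery
nursery → studio
studio → hall
hall → pantry
pantry → patio
patio → porch
patio → workshop

Visit order: cellar, attic, garage, den, lobby, foyer, nursery, studio, hall, pantry, patio, porch, workshop

patio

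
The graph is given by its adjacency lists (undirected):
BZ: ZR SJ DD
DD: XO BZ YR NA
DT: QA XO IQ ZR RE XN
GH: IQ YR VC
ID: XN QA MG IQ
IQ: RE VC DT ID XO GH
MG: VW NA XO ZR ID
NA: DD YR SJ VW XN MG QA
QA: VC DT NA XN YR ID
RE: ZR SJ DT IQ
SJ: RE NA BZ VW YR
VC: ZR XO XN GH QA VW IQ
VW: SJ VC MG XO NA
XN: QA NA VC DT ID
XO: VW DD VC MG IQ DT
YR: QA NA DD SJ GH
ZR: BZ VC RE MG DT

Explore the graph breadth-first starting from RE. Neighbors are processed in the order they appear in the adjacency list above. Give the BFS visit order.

RE, ZR, SJ, DT, IQ, BZ, VC, MG, NA, VW, YR, QA, XO, XN, ID, GH, DD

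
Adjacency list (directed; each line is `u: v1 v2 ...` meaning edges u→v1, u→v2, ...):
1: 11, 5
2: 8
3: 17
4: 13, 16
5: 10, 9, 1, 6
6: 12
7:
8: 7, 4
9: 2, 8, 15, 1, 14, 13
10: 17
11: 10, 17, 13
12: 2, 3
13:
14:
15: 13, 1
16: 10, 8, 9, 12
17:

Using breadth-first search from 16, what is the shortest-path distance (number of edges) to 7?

Level 0: 16
Level 1: 8, 9, 10, 12
Level 2: 1, 2, 3, 4, 7, 13, 14, 15, 17
Level 3: 5, 11
Level 4: 6
7 first appears at level 2.

2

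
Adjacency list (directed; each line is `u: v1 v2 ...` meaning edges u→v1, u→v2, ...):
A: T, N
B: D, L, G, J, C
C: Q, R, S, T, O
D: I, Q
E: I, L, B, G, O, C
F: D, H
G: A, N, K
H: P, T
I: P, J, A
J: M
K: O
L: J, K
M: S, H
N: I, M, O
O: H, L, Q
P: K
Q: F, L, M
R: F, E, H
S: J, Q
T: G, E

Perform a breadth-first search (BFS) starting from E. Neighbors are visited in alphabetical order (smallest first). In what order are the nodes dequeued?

Visit E; enqueue B, C, G, I, L, O → queue [B, C, G, I, L, O]
Visit B; enqueue D, J → queue [C, G, I, L, O, D, J]
Visit C; enqueue Q, R, S, T → queue [G, I, L, O, D, J, Q, R, S, T]
Visit G; enqueue A, K, N → queue [I, L, O, D, J, Q, R, S, T, A, K, N]
Visit I; enqueue P → queue [L, O, D, J, Q, R, S, T, A, K, N, P]
Visit L → queue [O, D, J, Q, R, S, T, A, K, N, P]
Visit O; enqueue H → queue [D, J, Q, R, S, T, A, K, N, P, H]
Visit D → queue [J, Q, R, S, T, A, K, N, P, H]
Visit J; enqueue M → queue [Q, R, S, T, A, K, N, P, H, M]
Visit Q; enqueue F → queue [R, S, T, A, K, N, P, H, M, F]
Visit R → queue [S, T, A, K, N, P, H, M, F]
Visit S → queue [T, A, K, N, P, H, M, F]
Visit T → queue [A, K, N, P, H, M, F]
Visit A → queue [K, N, P, H, M, F]
Visit K → queue [N, P, H, M, F]
Visit N → queue [P, H, M, F]
Visit P → queue [H, M, F]
Visit H → queue [M, F]
Visit M → queue [F]
Visit F → queue []

E → B → C → G → I → L → O → D → J → Q → R → S → T → A → K → N → P → H → M → F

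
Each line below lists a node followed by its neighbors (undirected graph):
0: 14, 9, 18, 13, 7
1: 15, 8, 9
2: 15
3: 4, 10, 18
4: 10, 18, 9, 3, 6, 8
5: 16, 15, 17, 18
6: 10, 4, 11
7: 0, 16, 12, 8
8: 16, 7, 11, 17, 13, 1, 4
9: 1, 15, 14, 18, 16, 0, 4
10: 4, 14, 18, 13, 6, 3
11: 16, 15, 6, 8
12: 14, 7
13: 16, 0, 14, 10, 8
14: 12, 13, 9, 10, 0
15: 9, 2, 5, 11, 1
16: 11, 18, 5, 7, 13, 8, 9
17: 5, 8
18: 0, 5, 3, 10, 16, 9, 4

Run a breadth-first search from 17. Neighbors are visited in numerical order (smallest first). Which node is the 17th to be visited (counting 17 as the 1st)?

Visit 17; enqueue 5, 8 → queue [5, 8]
Visit 5; enqueue 15, 16, 18 → queue [8, 15, 16, 18]
Visit 8; enqueue 1, 4, 7, 11, 13 → queue [15, 16, 18, 1, 4, 7, 11, 13]
Visit 15; enqueue 2, 9 → queue [16, 18, 1, 4, 7, 11, 13, 2, 9]
Visit 16 → queue [18, 1, 4, 7, 11, 13, 2, 9]
Visit 18; enqueue 0, 3, 10 → queue [1, 4, 7, 11, 13, 2, 9, 0, 3, 10]
Visit 1 → queue [4, 7, 11, 13, 2, 9, 0, 3, 10]
Visit 4; enqueue 6 → queue [7, 11, 13, 2, 9, 0, 3, 10, 6]
Visit 7; enqueue 12 → queue [11, 13, 2, 9, 0, 3, 10, 6, 12]
Visit 11 → queue [13, 2, 9, 0, 3, 10, 6, 12]
Visit 13; enqueue 14 → queue [2, 9, 0, 3, 10, 6, 12, 14]
Visit 2 → queue [9, 0, 3, 10, 6, 12, 14]
Visit 9 → queue [0, 3, 10, 6, 12, 14]
Visit 0 → queue [3, 10, 6, 12, 14]
Visit 3 → queue [10, 6, 12, 14]
Visit 10 → queue [6, 12, 14]
Visit 6 → queue [12, 14]
Visit 12 → queue [14]
Visit 14 → queue []

Visit order: 17, 5, 8, 15, 16, 18, 1, 4, 7, 11, 13, 2, 9, 0, 3, 10, 6, 12, 14

6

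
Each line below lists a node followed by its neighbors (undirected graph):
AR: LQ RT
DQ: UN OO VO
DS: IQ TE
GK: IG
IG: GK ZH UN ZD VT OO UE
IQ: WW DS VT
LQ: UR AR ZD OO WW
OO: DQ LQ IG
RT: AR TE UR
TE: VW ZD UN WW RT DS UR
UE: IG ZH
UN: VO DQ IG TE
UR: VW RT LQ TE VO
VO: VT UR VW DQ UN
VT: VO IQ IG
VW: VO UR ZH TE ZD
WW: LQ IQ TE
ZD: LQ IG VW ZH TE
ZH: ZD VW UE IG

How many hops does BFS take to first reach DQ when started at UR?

2

Level 0: UR
Level 1: LQ, RT, TE, VO, VW
Level 2: AR, DQ, DS, OO, UN, VT, WW, ZD, ZH
Level 3: IG, IQ, UE
Level 4: GK
DQ first appears at level 2.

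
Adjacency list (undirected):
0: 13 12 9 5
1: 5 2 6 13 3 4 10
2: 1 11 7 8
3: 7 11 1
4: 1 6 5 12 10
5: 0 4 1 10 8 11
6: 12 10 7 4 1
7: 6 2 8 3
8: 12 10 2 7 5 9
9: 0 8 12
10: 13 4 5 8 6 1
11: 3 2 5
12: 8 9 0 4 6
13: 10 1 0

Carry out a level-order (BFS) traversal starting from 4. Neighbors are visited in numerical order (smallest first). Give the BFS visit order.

Visit 4; enqueue 1, 5, 6, 10, 12 → queue [1, 5, 6, 10, 12]
Visit 1; enqueue 2, 3, 13 → queue [5, 6, 10, 12, 2, 3, 13]
Visit 5; enqueue 0, 8, 11 → queue [6, 10, 12, 2, 3, 13, 0, 8, 11]
Visit 6; enqueue 7 → queue [10, 12, 2, 3, 13, 0, 8, 11, 7]
Visit 10 → queue [12, 2, 3, 13, 0, 8, 11, 7]
Visit 12; enqueue 9 → queue [2, 3, 13, 0, 8, 11, 7, 9]
Visit 2 → queue [3, 13, 0, 8, 11, 7, 9]
Visit 3 → queue [13, 0, 8, 11, 7, 9]
Visit 13 → queue [0, 8, 11, 7, 9]
Visit 0 → queue [8, 11, 7, 9]
Visit 8 → queue [11, 7, 9]
Visit 11 → queue [7, 9]
Visit 7 → queue [9]
Visit 9 → queue []

4 → 1 → 5 → 6 → 10 → 12 → 2 → 3 → 13 → 0 → 8 → 11 → 7 → 9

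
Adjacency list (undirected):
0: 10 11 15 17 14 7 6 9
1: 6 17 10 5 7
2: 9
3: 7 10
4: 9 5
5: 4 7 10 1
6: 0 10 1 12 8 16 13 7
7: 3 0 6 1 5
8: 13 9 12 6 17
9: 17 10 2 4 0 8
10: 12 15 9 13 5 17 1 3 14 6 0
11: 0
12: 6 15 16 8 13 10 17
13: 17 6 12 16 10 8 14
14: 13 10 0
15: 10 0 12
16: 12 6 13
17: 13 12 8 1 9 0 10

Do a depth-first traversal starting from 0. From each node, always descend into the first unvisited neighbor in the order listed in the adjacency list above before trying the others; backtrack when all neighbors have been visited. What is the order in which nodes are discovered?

Visit 0
0 → 10
10 → 12
12 → 6
6 → 1
1 → 17
17 → 13
13 → 16
13 → 8
8 → 9
9 → 2
9 → 4
4 → 5
5 → 7
7 → 3
13 → 14
12 → 15
0 → 11

0, 10, 12, 6, 1, 17, 13, 16, 8, 9, 2, 4, 5, 7, 3, 14, 15, 11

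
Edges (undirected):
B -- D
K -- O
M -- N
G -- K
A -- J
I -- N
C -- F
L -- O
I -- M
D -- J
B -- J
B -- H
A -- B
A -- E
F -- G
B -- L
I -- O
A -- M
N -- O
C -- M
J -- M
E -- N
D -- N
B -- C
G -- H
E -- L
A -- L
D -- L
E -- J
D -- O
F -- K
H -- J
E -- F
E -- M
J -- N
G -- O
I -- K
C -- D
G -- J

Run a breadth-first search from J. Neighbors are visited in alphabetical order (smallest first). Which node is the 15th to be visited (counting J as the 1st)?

I

Visit J; enqueue A, B, D, E, G, H, M, N → queue [A, B, D, E, G, H, M, N]
Visit A; enqueue L → queue [B, D, E, G, H, M, N, L]
Visit B; enqueue C → queue [D, E, G, H, M, N, L, C]
Visit D; enqueue O → queue [E, G, H, M, N, L, C, O]
Visit E; enqueue F → queue [G, H, M, N, L, C, O, F]
Visit G; enqueue K → queue [H, M, N, L, C, O, F, K]
Visit H → queue [M, N, L, C, O, F, K]
Visit M; enqueue I → queue [N, L, C, O, F, K, I]
Visit N → queue [L, C, O, F, K, I]
Visit L → queue [C, O, F, K, I]
Visit C → queue [O, F, K, I]
Visit O → queue [F, K, I]
Visit F → queue [K, I]
Visit K → queue [I]
Visit I → queue []

Visit order: J, A, B, D, E, G, H, M, N, L, C, O, F, K, I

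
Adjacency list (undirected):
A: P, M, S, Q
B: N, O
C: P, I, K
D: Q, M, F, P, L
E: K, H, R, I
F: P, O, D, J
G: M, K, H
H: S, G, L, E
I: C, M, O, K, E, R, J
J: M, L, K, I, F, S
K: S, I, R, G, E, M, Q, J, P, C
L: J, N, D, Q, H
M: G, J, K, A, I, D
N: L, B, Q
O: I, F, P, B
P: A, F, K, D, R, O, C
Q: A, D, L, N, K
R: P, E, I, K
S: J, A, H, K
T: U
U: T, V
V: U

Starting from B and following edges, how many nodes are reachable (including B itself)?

19

BFS from B visits: B, O, N, P, I, F, Q, L, R, K, D, C, A, M, J, E, H, S, G
Reachable nodes: 19 of 22 total.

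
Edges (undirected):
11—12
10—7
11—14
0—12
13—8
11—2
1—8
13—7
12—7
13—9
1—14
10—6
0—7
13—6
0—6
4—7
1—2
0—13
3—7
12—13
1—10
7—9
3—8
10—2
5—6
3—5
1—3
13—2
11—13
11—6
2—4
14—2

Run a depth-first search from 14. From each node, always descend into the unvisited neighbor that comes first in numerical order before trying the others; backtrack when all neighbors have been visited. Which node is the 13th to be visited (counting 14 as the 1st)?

Visit 14
14 → 1
1 → 2
2 → 4
4 → 7
7 → 0
0 → 6
6 → 5
5 → 3
3 → 8
8 → 13
13 → 9
13 → 11
11 → 12
6 → 10

Visit order: 14, 1, 2, 4, 7, 0, 6, 5, 3, 8, 13, 9, 11, 12, 10

11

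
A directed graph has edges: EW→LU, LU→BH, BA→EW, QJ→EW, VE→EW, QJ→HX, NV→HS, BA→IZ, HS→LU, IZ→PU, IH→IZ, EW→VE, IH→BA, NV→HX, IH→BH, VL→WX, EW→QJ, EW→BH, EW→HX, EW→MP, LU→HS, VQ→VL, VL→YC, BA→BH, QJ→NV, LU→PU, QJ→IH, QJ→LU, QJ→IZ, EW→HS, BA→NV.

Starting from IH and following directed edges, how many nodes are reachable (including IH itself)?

13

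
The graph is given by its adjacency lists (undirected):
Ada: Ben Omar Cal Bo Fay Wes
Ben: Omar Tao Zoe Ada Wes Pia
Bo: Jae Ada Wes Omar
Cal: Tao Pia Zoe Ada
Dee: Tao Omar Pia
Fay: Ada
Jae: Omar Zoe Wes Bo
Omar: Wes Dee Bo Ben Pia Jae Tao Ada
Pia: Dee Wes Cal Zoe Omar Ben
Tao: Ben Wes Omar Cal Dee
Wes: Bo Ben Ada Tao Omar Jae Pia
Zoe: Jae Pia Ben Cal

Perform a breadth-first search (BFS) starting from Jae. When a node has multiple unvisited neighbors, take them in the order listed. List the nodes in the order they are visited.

Visit Jae; enqueue Omar, Zoe, Wes, Bo → queue [Omar, Zoe, Wes, Bo]
Visit Omar; enqueue Dee, Ben, Pia, Tao, Ada → queue [Zoe, Wes, Bo, Dee, Ben, Pia, Tao, Ada]
Visit Zoe; enqueue Cal → queue [Wes, Bo, Dee, Ben, Pia, Tao, Ada, Cal]
Visit Wes → queue [Bo, Dee, Ben, Pia, Tao, Ada, Cal]
Visit Bo → queue [Dee, Ben, Pia, Tao, Ada, Cal]
Visit Dee → queue [Ben, Pia, Tao, Ada, Cal]
Visit Ben → queue [Pia, Tao, Ada, Cal]
Visit Pia → queue [Tao, Ada, Cal]
Visit Tao → queue [Ada, Cal]
Visit Ada; enqueue Fay → queue [Cal, Fay]
Visit Cal → queue [Fay]
Visit Fay → queue []

Jae, Omar, Zoe, Wes, Bo, Dee, Ben, Pia, Tao, Ada, Cal, Fay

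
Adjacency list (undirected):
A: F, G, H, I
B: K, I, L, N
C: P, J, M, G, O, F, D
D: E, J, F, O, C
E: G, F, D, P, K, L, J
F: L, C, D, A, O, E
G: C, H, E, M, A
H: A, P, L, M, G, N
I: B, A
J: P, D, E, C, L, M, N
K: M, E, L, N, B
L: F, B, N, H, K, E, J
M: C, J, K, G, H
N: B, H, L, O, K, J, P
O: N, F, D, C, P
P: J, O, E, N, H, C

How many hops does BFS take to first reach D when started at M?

2

Level 0: M
Level 1: C, G, H, J, K
Level 2: A, B, D, E, F, L, N, O, P
Level 3: I
D first appears at level 2.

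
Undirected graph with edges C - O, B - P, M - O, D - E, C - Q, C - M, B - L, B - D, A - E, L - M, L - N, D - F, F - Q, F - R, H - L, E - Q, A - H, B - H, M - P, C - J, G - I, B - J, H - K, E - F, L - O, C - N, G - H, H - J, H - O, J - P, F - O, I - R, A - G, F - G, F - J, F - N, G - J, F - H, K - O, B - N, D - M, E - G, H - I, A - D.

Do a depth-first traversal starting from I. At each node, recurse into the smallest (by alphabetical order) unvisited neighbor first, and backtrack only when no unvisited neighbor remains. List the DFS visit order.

I → G → A → D → B → H → F → E → Q → C → J → P → M → L → N → O → K → R

Visit I
I → G
G → A
A → D
D → B
B → H
H → F
F → E
E → Q
Q → C
C → J
J → P
P → M
M → L
L → N
L → O
O → K
F → R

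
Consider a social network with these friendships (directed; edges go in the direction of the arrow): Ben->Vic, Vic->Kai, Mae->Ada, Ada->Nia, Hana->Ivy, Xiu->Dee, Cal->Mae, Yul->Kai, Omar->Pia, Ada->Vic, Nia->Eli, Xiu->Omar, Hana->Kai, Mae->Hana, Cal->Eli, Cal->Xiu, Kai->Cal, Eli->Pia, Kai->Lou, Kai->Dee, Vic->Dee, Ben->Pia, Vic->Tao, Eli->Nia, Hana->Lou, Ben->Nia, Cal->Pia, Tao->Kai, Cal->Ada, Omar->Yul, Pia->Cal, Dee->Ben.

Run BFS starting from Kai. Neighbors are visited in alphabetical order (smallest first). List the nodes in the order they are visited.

Kai, Cal, Dee, Lou, Ada, Eli, Mae, Pia, Xiu, Ben, Nia, Vic, Hana, Omar, Tao, Ivy, Yul

Visit Kai; enqueue Cal, Dee, Lou → queue [Cal, Dee, Lou]
Visit Cal; enqueue Ada, Eli, Mae, Pia, Xiu → queue [Dee, Lou, Ada, Eli, Mae, Pia, Xiu]
Visit Dee; enqueue Ben → queue [Lou, Ada, Eli, Mae, Pia, Xiu, Ben]
Visit Lou → queue [Ada, Eli, Mae, Pia, Xiu, Ben]
Visit Ada; enqueue Nia, Vic → queue [Eli, Mae, Pia, Xiu, Ben, Nia, Vic]
Visit Eli → queue [Mae, Pia, Xiu, Ben, Nia, Vic]
Visit Mae; enqueue Hana → queue [Pia, Xiu, Ben, Nia, Vic, Hana]
Visit Pia → queue [Xiu, Ben, Nia, Vic, Hana]
Visit Xiu; enqueue Omar → queue [Ben, Nia, Vic, Hana, Omar]
Visit Ben → queue [Nia, Vic, Hana, Omar]
Visit Nia → queue [Vic, Hana, Omar]
Visit Vic; enqueue Tao → queue [Hana, Omar, Tao]
Visit Hana; enqueue Ivy → queue [Omar, Tao, Ivy]
Visit Omar; enqueue Yul → queue [Tao, Ivy, Yul]
Visit Tao → queue [Ivy, Yul]
Visit Ivy → queue [Yul]
Visit Yul → queue []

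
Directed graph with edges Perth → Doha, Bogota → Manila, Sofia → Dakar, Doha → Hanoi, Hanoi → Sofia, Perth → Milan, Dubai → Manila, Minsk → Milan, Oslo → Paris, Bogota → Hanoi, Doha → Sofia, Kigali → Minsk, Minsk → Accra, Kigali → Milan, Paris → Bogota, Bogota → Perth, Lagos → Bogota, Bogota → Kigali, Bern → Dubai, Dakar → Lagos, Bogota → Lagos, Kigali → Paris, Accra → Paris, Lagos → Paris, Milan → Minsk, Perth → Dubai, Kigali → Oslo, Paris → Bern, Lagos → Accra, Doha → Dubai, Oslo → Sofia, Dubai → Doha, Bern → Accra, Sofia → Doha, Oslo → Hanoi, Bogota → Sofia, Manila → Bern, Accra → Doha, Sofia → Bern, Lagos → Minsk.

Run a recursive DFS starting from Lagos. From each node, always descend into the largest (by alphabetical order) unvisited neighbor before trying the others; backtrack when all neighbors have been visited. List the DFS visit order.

Lagos, Paris, Bogota, Sofia, Doha, Hanoi, Dubai, Manila, Bern, Accra, Dakar, Perth, Milan, Minsk, Kigali, Oslo

Visit Lagos
Lagos → Paris
Paris → Bogota
Bogota → Sofia
Sofia → Doha
Doha → Hanoi
Doha → Dubai
Dubai → Manila
Manila → Bern
Bern → Accra
Sofia → Dakar
Bogota → Perth
Perth → Milan
Milan → Minsk
Bogota → Kigali
Kigali → Oslo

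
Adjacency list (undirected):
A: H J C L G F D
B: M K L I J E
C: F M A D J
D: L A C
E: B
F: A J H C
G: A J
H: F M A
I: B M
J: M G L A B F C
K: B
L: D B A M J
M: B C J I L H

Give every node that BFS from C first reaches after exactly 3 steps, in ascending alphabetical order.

Level 0: C
Level 1: A, D, F, J, M
Level 2: B, G, H, I, L
Level 3: E, K

E, K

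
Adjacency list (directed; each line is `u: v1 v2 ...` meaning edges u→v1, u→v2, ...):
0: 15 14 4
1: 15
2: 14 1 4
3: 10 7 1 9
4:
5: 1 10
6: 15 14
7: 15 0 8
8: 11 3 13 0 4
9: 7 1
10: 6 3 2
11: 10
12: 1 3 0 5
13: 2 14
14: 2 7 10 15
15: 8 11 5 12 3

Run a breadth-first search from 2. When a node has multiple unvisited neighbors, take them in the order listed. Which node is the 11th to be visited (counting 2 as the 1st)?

Visit 2; enqueue 14, 1, 4 → queue [14, 1, 4]
Visit 14; enqueue 7, 10, 15 → queue [1, 4, 7, 10, 15]
Visit 1 → queue [4, 7, 10, 15]
Visit 4 → queue [7, 10, 15]
Visit 7; enqueue 0, 8 → queue [10, 15, 0, 8]
Visit 10; enqueue 6, 3 → queue [15, 0, 8, 6, 3]
Visit 15; enqueue 11, 5, 12 → queue [0, 8, 6, 3, 11, 5, 12]
Visit 0 → queue [8, 6, 3, 11, 5, 12]
Visit 8; enqueue 13 → queue [6, 3, 11, 5, 12, 13]
Visit 6 → queue [3, 11, 5, 12, 13]
Visit 3; enqueue 9 → queue [11, 5, 12, 13, 9]
Visit 11 → queue [5, 12, 13, 9]
Visit 5 → queue [12, 13, 9]
Visit 12 → queue [13, 9]
Visit 13 → queue [9]
Visit 9 → queue []

Visit order: 2, 14, 1, 4, 7, 10, 15, 0, 8, 6, 3, 11, 5, 12, 13, 9

3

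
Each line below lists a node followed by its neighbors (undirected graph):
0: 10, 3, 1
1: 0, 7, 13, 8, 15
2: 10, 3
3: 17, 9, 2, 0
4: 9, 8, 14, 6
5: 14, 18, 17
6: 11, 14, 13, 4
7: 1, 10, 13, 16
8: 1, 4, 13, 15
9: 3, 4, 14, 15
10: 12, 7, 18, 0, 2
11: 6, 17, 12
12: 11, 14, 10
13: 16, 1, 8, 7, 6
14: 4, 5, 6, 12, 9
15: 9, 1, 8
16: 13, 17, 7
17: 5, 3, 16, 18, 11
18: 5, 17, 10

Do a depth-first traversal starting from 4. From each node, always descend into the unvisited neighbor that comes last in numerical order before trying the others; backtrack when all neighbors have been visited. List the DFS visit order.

Visit 4
4 → 14
14 → 12
12 → 11
11 → 17
17 → 18
18 → 10
10 → 7
7 → 16
16 → 13
13 → 8
8 → 15
15 → 9
9 → 3
3 → 2
3 → 0
0 → 1
13 → 6
18 → 5

4, 14, 12, 11, 17, 18, 10, 7, 16, 13, 8, 15, 9, 3, 2, 0, 1, 6, 5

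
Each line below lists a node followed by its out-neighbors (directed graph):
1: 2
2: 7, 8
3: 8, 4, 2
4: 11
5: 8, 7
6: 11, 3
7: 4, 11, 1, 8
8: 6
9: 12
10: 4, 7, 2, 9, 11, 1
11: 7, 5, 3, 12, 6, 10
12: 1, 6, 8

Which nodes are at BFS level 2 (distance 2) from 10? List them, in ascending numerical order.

3, 5, 6, 8, 12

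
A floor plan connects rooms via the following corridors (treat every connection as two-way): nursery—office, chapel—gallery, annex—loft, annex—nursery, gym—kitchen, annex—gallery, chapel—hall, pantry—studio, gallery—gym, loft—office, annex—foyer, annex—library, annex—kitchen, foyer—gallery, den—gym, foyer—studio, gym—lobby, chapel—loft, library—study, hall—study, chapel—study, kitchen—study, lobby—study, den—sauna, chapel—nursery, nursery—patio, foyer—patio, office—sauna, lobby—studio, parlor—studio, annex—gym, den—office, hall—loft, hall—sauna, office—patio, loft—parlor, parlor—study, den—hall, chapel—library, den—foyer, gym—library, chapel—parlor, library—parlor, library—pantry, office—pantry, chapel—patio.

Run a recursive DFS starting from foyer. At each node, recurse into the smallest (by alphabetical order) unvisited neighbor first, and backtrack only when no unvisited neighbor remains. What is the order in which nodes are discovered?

foyer -> annex -> gallery -> chapel -> hall -> den -> gym -> kitchen -> study -> library -> pantry -> office -> loft -> parlor -> studio -> lobby -> nursery -> patio -> sauna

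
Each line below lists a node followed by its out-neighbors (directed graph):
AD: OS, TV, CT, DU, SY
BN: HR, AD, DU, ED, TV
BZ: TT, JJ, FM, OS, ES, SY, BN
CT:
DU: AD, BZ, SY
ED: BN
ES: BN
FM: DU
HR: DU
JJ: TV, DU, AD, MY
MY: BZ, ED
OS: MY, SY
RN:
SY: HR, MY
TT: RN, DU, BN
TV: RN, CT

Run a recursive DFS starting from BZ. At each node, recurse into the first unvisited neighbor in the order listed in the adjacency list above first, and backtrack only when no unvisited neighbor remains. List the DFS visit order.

BZ, TT, RN, DU, AD, OS, MY, ED, BN, HR, TV, CT, SY, JJ, FM, ES

Visit BZ
BZ → TT
TT → RN
TT → DU
DU → AD
AD → OS
OS → MY
MY → ED
ED → BN
BN → HR
BN → TV
TV → CT
OS → SY
BZ → JJ
BZ → FM
BZ → ES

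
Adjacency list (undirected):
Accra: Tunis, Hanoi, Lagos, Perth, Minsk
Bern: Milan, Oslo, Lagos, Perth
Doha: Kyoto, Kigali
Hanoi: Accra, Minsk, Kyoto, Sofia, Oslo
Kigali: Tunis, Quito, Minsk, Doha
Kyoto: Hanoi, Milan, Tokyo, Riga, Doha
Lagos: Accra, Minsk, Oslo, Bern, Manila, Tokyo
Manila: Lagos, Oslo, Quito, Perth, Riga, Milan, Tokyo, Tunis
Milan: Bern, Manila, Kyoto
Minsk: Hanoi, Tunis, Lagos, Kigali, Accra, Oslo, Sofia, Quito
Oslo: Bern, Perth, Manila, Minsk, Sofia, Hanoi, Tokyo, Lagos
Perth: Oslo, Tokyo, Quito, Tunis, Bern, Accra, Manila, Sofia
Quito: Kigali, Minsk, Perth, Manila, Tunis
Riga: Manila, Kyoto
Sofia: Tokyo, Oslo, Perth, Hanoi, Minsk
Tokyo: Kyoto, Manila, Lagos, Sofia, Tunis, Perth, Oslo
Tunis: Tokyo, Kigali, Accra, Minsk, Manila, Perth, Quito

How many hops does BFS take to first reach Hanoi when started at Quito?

Level 0: Quito
Level 1: Kigali, Manila, Minsk, Perth, Tunis
Level 2: Accra, Bern, Doha, Hanoi, Lagos, Milan, Oslo, Riga, Sofia, Tokyo
Level 3: Kyoto
Hanoi first appears at level 2.

2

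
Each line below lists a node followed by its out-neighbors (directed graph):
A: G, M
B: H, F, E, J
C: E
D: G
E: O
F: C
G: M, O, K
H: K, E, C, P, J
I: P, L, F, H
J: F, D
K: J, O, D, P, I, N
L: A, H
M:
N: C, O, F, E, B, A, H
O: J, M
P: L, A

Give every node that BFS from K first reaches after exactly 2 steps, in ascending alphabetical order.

A, B, C, E, F, G, H, L, M

Level 0: K
Level 1: D, I, J, N, O, P
Level 2: A, B, C, E, F, G, H, L, M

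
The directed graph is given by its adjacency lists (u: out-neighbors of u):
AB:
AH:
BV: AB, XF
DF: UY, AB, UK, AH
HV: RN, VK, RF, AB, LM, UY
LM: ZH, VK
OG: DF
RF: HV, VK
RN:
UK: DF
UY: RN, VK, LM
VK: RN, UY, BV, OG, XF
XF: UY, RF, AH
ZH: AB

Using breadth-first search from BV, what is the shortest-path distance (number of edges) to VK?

3

Level 0: BV
Level 1: AB, XF
Level 2: AH, RF, UY
Level 3: HV, LM, RN, VK
Level 4: OG, ZH
Level 5: DF
Level 6: UK
VK first appears at level 3.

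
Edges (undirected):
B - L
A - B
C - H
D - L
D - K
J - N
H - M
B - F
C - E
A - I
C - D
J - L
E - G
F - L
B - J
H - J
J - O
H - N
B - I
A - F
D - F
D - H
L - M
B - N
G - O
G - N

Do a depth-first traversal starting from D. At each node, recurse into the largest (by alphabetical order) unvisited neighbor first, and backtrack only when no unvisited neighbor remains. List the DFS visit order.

D → L → M → H → N → J → O → G → E → C → B → I → A → F → K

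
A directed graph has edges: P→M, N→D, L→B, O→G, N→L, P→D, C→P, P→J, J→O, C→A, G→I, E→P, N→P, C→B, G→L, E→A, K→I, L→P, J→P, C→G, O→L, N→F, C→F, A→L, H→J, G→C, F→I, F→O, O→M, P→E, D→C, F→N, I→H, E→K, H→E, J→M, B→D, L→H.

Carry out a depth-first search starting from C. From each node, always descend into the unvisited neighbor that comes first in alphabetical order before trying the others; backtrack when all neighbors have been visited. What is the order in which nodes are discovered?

C, A, L, B, D, H, E, K, I, P, J, M, O, G, F, N

Visit C
C → A
A → L
L → B
B → D
L → H
H → E
E → K
K → I
E → P
P → J
J → M
J → O
O → G
C → F
F → N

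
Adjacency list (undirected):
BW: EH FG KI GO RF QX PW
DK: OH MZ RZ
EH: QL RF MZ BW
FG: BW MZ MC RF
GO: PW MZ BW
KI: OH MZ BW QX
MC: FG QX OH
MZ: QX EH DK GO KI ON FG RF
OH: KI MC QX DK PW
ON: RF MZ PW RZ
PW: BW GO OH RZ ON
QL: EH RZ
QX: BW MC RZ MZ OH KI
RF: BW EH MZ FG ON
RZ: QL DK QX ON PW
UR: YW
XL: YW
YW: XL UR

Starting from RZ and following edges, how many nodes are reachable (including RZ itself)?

BFS from RZ visits: RZ, QL, DK, QX, ON, PW, EH, OH, MZ, BW, MC, KI, RF, GO, FG
Reachable nodes: 15 of 18 total.

15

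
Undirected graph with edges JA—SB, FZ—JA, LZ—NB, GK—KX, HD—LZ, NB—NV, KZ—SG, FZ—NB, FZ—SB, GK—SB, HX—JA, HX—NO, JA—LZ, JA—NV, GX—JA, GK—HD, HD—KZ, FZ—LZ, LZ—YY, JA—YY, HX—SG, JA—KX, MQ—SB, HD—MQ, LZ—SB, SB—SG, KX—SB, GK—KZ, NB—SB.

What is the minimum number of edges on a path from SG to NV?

3

Level 0: SG
Level 1: HX, KZ, SB
Level 2: FZ, GK, HD, JA, KX, LZ, MQ, NB, NO
Level 3: GX, NV, YY
NV first appears at level 3.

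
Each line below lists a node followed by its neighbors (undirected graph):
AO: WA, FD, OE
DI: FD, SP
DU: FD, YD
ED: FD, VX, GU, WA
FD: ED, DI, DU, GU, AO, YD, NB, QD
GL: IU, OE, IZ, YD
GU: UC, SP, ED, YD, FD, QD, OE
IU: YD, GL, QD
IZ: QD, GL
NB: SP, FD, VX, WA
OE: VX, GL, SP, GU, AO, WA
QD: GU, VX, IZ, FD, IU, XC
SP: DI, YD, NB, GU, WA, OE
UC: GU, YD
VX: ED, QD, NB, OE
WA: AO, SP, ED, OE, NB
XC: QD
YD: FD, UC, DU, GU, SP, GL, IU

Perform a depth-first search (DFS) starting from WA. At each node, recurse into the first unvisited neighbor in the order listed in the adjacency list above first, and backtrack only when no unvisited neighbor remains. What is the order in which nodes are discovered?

Visit WA
WA → AO
AO → FD
FD → ED
ED → VX
VX → QD
QD → GU
GU → UC
UC → YD
YD → DU
YD → SP
SP → DI
SP → NB
SP → OE
OE → GL
GL → IU
GL → IZ
QD → XC

WA -> AO -> FD -> ED -> VX -> QD -> GU -> UC -> YD -> DU -> SP -> DI -> NB -> OE -> GL -> IU -> IZ -> XC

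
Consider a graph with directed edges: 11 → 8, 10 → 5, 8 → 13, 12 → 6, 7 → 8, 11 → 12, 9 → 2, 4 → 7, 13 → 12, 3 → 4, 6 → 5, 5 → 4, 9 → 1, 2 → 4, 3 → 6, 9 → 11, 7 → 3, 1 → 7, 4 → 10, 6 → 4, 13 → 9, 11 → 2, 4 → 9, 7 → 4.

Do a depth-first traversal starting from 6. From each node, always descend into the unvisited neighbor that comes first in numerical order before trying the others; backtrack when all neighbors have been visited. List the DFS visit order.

6 4 7 3 8 13 9 1 2 11 12 10 5

Visit 6
6 → 4
4 → 7
7 → 3
7 → 8
8 → 13
13 → 9
9 → 1
9 → 2
9 → 11
11 → 12
4 → 10
10 → 5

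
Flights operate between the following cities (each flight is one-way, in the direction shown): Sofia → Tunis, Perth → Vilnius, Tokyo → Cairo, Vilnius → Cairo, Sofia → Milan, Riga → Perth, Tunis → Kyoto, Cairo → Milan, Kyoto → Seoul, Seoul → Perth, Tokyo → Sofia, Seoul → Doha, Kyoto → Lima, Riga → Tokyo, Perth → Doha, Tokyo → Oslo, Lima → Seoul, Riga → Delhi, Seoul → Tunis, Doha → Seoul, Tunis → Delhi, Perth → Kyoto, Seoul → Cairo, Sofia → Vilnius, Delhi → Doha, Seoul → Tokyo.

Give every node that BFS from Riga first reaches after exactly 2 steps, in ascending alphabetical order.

Cairo, Doha, Kyoto, Oslo, Sofia, Vilnius

Level 0: Riga
Level 1: Delhi, Perth, Tokyo
Level 2: Cairo, Doha, Kyoto, Oslo, Sofia, Vilnius
Level 3: Lima, Milan, Seoul, Tunis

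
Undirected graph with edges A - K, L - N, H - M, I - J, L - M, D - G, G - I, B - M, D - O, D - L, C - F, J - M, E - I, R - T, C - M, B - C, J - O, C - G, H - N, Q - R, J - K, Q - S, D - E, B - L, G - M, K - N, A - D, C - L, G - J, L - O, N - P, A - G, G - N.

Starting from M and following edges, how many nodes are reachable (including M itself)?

16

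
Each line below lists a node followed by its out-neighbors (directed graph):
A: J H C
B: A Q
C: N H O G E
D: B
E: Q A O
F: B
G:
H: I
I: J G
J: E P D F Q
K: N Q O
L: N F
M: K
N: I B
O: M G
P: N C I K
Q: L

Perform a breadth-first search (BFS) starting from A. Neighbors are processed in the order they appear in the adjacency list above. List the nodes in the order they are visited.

Visit A; enqueue J, H, C → queue [J, H, C]
Visit J; enqueue E, P, D, F, Q → queue [H, C, E, P, D, F, Q]
Visit H; enqueue I → queue [C, E, P, D, F, Q, I]
Visit C; enqueue N, O, G → queue [E, P, D, F, Q, I, N, O, G]
Visit E → queue [P, D, F, Q, I, N, O, G]
Visit P; enqueue K → queue [D, F, Q, I, N, O, G, K]
Visit D; enqueue B → queue [F, Q, I, N, O, G, K, B]
Visit F → queue [Q, I, N, O, G, K, B]
Visit Q; enqueue L → queue [I, N, O, G, K, B, L]
Visit I → queue [N, O, G, K, B, L]
Visit N → queue [O, G, K, B, L]
Visit O; enqueue M → queue [G, K, B, L, M]
Visit G → queue [K, B, L, M]
Visit K → queue [B, L, M]
Visit B → queue [L, M]
Visit L → queue [M]
Visit M → queue []

A -> J -> H -> C -> E -> P -> D -> F -> Q -> I -> N -> O -> G -> K -> B -> L -> M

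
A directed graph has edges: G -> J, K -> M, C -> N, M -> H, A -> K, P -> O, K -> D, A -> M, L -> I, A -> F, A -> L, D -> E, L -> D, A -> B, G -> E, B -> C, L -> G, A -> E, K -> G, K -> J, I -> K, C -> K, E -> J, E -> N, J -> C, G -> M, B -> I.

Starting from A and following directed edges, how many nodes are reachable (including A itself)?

14

BFS from A visits: A, B, E, F, K, L, M, C, I, J, N, D, G, H
Reachable nodes: 14 of 16 total.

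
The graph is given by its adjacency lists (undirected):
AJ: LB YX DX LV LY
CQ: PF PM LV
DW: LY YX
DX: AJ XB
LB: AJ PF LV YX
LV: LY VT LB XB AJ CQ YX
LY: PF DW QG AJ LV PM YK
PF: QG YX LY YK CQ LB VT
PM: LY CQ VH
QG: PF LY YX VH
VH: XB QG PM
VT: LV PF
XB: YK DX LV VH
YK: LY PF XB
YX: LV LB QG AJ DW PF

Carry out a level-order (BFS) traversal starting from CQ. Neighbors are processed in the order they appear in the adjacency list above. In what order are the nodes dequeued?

CQ, PF, PM, LV, QG, YX, LY, YK, LB, VT, VH, XB, AJ, DW, DX

Visit CQ; enqueue PF, PM, LV → queue [PF, PM, LV]
Visit PF; enqueue QG, YX, LY, YK, LB, VT → queue [PM, LV, QG, YX, LY, YK, LB, VT]
Visit PM; enqueue VH → queue [LV, QG, YX, LY, YK, LB, VT, VH]
Visit LV; enqueue XB, AJ → queue [QG, YX, LY, YK, LB, VT, VH, XB, AJ]
Visit QG → queue [YX, LY, YK, LB, VT, VH, XB, AJ]
Visit YX; enqueue DW → queue [LY, YK, LB, VT, VH, XB, AJ, DW]
Visit LY → queue [YK, LB, VT, VH, XB, AJ, DW]
Visit YK → queue [LB, VT, VH, XB, AJ, DW]
Visit LB → queue [VT, VH, XB, AJ, DW]
Visit VT → queue [VH, XB, AJ, DW]
Visit VH → queue [XB, AJ, DW]
Visit XB; enqueue DX → queue [AJ, DW, DX]
Visit AJ → queue [DW, DX]
Visit DW → queue [DX]
Visit DX → queue []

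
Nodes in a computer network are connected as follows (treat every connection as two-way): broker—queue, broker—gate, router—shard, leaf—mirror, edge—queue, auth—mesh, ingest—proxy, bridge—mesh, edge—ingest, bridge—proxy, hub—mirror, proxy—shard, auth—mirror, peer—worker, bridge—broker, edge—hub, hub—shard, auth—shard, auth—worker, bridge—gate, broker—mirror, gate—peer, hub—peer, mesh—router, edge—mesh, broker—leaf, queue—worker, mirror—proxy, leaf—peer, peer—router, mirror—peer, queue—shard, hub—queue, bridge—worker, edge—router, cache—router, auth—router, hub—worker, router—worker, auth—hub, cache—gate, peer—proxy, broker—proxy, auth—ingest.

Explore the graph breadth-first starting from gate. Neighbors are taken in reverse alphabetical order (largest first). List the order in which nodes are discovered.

Visit gate; enqueue peer, cache, broker, bridge → queue [peer, cache, broker, bridge]
Visit peer; enqueue worker, router, proxy, mirror, leaf, hub → queue [cache, broker, bridge, worker, router, proxy, mirror, leaf, hub]
Visit cache → queue [broker, bridge, worker, router, proxy, mirror, leaf, hub]
Visit broker; enqueue queue → queue [bridge, worker, router, proxy, mirror, leaf, hub, queue]
Visit bridge; enqueue mesh → queue [worker, router, proxy, mirror, leaf, hub, queue, mesh]
Visit worker; enqueue auth → queue [router, proxy, mirror, leaf, hub, queue, mesh, auth]
Visit router; enqueue shard, edge → queue [proxy, mirror, leaf, hub, queue, mesh, auth, shard, edge]
Visit proxy; enqueue ingest → queue [mirror, leaf, hub, queue, mesh, auth, shard, edge, ingest]
Visit mirror → queue [leaf, hub, queue, mesh, auth, shard, edge, ingest]
Visit leaf → queue [hub, queue, mesh, auth, shard, edge, ingest]
Visit hub → queue [queue, mesh, auth, shard, edge, ingest]
Visit queue → queue [mesh, auth, shard, edge, ingest]
Visit mesh → queue [auth, shard, edge, ingest]
Visit auth → queue [shard, edge, ingest]
Visit shard → queue [edge, ingest]
Visit edge → queue [ingest]
Visit ingest → queue []

gate -> peer -> cache -> broker -> bridge -> worker -> router -> proxy -> mirror -> leaf -> hub -> queue -> mesh -> auth -> shard -> edge -> ingest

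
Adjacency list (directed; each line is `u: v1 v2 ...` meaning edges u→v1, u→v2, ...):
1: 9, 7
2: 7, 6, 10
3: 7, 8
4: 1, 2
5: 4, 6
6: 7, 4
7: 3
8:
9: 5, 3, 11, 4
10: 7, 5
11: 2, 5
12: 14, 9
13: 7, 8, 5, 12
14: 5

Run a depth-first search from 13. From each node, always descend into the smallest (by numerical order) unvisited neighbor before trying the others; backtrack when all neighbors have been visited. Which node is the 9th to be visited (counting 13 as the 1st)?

11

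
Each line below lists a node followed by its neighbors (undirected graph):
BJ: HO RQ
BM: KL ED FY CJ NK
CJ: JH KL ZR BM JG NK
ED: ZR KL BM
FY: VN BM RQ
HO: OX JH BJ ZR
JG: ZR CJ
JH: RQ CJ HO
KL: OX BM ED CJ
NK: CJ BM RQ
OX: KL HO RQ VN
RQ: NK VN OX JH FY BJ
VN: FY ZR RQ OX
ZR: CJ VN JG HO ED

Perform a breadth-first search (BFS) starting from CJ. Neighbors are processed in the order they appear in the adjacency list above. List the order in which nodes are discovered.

CJ JH KL ZR BM JG NK RQ HO OX ED VN FY BJ

Visit CJ; enqueue JH, KL, ZR, BM, JG, NK → queue [JH, KL, ZR, BM, JG, NK]
Visit JH; enqueue RQ, HO → queue [KL, ZR, BM, JG, NK, RQ, HO]
Visit KL; enqueue OX, ED → queue [ZR, BM, JG, NK, RQ, HO, OX, ED]
Visit ZR; enqueue VN → queue [BM, JG, NK, RQ, HO, OX, ED, VN]
Visit BM; enqueue FY → queue [JG, NK, RQ, HO, OX, ED, VN, FY]
Visit JG → queue [NK, RQ, HO, OX, ED, VN, FY]
Visit NK → queue [RQ, HO, OX, ED, VN, FY]
Visit RQ; enqueue BJ → queue [HO, OX, ED, VN, FY, BJ]
Visit HO → queue [OX, ED, VN, FY, BJ]
Visit OX → queue [ED, VN, FY, BJ]
Visit ED → queue [VN, FY, BJ]
Visit VN → queue [FY, BJ]
Visit FY → queue [BJ]
Visit BJ → queue []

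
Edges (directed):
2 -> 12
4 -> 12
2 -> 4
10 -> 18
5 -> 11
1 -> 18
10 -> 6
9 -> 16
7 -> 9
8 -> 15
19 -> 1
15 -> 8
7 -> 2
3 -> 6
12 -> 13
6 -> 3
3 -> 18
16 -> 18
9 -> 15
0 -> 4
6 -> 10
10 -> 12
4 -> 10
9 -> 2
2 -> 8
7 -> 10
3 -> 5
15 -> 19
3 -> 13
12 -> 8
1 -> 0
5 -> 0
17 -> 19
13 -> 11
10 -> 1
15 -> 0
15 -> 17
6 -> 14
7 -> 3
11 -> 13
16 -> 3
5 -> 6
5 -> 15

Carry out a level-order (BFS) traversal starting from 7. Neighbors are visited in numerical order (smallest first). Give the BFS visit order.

Visit 7; enqueue 2, 3, 9, 10 → queue [2, 3, 9, 10]
Visit 2; enqueue 4, 8, 12 → queue [3, 9, 10, 4, 8, 12]
Visit 3; enqueue 5, 6, 13, 18 → queue [9, 10, 4, 8, 12, 5, 6, 13, 18]
Visit 9; enqueue 15, 16 → queue [10, 4, 8, 12, 5, 6, 13, 18, 15, 16]
Visit 10; enqueue 1 → queue [4, 8, 12, 5, 6, 13, 18, 15, 16, 1]
Visit 4 → queue [8, 12, 5, 6, 13, 18, 15, 16, 1]
Visit 8 → queue [12, 5, 6, 13, 18, 15, 16, 1]
Visit 12 → queue [5, 6, 13, 18, 15, 16, 1]
Visit 5; enqueue 0, 11 → queue [6, 13, 18, 15, 16, 1, 0, 11]
Visit 6; enqueue 14 → queue [13, 18, 15, 16, 1, 0, 11, 14]
Visit 13 → queue [18, 15, 16, 1, 0, 11, 14]
Visit 18 → queue [15, 16, 1, 0, 11, 14]
Visit 15; enqueue 17, 19 → queue [16, 1, 0, 11, 14, 17, 19]
Visit 16 → queue [1, 0, 11, 14, 17, 19]
Visit 1 → queue [0, 11, 14, 17, 19]
Visit 0 → queue [11, 14, 17, 19]
Visit 11 → queue [14, 17, 19]
Visit 14 → queue [17, 19]
Visit 17 → queue [19]
Visit 19 → queue []

7 → 2 → 3 → 9 → 10 → 4 → 8 → 12 → 5 → 6 → 13 → 18 → 15 → 16 → 1 → 0 → 11 → 14 → 17 → 19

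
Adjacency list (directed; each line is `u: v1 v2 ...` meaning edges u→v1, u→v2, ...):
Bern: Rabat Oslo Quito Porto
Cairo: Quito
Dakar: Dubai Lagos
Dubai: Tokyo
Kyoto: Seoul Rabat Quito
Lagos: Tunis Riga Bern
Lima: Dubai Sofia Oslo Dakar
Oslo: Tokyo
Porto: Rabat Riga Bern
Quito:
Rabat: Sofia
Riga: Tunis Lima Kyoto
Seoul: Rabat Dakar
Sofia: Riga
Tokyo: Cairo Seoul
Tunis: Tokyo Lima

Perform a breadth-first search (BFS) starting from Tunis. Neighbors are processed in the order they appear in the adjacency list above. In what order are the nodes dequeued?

Visit Tunis; enqueue Tokyo, Lima → queue [Tokyo, Lima]
Visit Tokyo; enqueue Cairo, Seoul → queue [Lima, Cairo, Seoul]
Visit Lima; enqueue Dubai, Sofia, Oslo, Dakar → queue [Cairo, Seoul, Dubai, Sofia, Oslo, Dakar]
Visit Cairo; enqueue Quito → queue [Seoul, Dubai, Sofia, Oslo, Dakar, Quito]
Visit Seoul; enqueue Rabat → queue [Dubai, Sofia, Oslo, Dakar, Quito, Rabat]
Visit Dubai → queue [Sofia, Oslo, Dakar, Quito, Rabat]
Visit Sofia; enqueue Riga → queue [Oslo, Dakar, Quito, Rabat, Riga]
Visit Oslo → queue [Dakar, Quito, Rabat, Riga]
Visit Dakar; enqueue Lagos → queue [Quito, Rabat, Riga, Lagos]
Visit Quito → queue [Rabat, Riga, Lagos]
Visit Rabat → queue [Riga, Lagos]
Visit Riga; enqueue Kyoto → queue [Lagos, Kyoto]
Visit Lagos; enqueue Bern → queue [Kyoto, Bern]
Visit Kyoto → queue [Bern]
Visit Bern; enqueue Porto → queue [Porto]
Visit Porto → queue []

Tunis, Tokyo, Lima, Cairo, Seoul, Dubai, Sofia, Oslo, Dakar, Quito, Rabat, Riga, Lagos, Kyoto, Bern, Porto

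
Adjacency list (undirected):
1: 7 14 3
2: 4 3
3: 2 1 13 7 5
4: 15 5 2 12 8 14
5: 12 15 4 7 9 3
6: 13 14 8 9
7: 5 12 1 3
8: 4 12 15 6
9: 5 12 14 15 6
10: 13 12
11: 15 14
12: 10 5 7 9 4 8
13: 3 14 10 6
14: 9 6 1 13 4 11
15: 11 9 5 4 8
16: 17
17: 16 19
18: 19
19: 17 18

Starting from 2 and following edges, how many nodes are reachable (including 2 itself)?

BFS from 2 visits: 2, 4, 3, 15, 5, 12, 8, 14, 1, 13, 7, 11, 9, 10, 6
Reachable nodes: 15 of 19 total.

15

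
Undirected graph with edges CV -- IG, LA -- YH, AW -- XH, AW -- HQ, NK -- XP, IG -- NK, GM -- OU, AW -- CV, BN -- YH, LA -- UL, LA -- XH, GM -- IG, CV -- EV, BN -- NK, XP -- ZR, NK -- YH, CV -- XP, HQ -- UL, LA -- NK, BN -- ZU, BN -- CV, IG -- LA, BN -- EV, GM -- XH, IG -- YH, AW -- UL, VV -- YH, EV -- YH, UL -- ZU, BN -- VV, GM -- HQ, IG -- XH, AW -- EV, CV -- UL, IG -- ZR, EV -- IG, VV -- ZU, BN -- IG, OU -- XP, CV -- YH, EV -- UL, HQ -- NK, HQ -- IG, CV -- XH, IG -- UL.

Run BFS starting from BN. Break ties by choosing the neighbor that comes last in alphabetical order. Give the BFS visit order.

BN -> ZU -> YH -> VV -> NK -> IG -> EV -> CV -> UL -> LA -> XP -> HQ -> ZR -> XH -> GM -> AW -> OU

Visit BN; enqueue ZU, YH, VV, NK, IG, EV, CV → queue [ZU, YH, VV, NK, IG, EV, CV]
Visit ZU; enqueue UL → queue [YH, VV, NK, IG, EV, CV, UL]
Visit YH; enqueue LA → queue [VV, NK, IG, EV, CV, UL, LA]
Visit VV → queue [NK, IG, EV, CV, UL, LA]
Visit NK; enqueue XP, HQ → queue [IG, EV, CV, UL, LA, XP, HQ]
Visit IG; enqueue ZR, XH, GM → queue [EV, CV, UL, LA, XP, HQ, ZR, XH, GM]
Visit EV; enqueue AW → queue [CV, UL, LA, XP, HQ, ZR, XH, GM, AW]
Visit CV → queue [UL, LA, XP, HQ, ZR, XH, GM, AW]
Visit UL → queue [LA, XP, HQ, ZR, XH, GM, AW]
Visit LA → queue [XP, HQ, ZR, XH, GM, AW]
Visit XP; enqueue OU → queue [HQ, ZR, XH, GM, AW, OU]
Visit HQ → queue [ZR, XH, GM, AW, OU]
Visit ZR → queue [XH, GM, AW, OU]
Visit XH → queue [GM, AW, OU]
Visit GM → queue [AW, OU]
Visit AW → queue [OU]
Visit OU → queue []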